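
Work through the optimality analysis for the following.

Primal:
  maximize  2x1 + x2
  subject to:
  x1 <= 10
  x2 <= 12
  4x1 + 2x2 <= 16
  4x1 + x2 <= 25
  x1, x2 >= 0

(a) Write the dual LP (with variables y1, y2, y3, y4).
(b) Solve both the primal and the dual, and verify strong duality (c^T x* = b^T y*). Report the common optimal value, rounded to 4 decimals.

The standard primal-dual pair for 'max c^T x s.t. A x <= b, x >= 0' is:
  Dual:  min b^T y  s.t.  A^T y >= c,  y >= 0.

So the dual LP is:
  minimize  10y1 + 12y2 + 16y3 + 25y4
  subject to:
    y1 + 4y3 + 4y4 >= 2
    y2 + 2y3 + y4 >= 1
    y1, y2, y3, y4 >= 0

Solving the primal: x* = (4, 0).
  primal value c^T x* = 8.
Solving the dual: y* = (0, 0, 0.5, 0).
  dual value b^T y* = 8.
Strong duality: c^T x* = b^T y*. Confirmed.

8


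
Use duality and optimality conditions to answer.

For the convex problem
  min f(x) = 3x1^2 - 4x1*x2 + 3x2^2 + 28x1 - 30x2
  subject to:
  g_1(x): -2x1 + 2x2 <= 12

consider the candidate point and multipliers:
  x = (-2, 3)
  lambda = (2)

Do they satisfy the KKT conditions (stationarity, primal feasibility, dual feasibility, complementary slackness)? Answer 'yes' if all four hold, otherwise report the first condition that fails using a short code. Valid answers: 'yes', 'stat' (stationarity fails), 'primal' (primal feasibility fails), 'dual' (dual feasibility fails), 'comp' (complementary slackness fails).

Gradient of f: grad f(x) = Q x + c = (4, -4)
Constraint values g_i(x) = a_i^T x - b_i:
  g_1((-2, 3)) = -2
Stationarity residual: grad f(x) + sum_i lambda_i a_i = (0, 0)
  -> stationarity OK
Primal feasibility (all g_i <= 0): OK
Dual feasibility (all lambda_i >= 0): OK
Complementary slackness (lambda_i * g_i(x) = 0 for all i): FAILS

Verdict: the first failing condition is complementary_slackness -> comp.

comp


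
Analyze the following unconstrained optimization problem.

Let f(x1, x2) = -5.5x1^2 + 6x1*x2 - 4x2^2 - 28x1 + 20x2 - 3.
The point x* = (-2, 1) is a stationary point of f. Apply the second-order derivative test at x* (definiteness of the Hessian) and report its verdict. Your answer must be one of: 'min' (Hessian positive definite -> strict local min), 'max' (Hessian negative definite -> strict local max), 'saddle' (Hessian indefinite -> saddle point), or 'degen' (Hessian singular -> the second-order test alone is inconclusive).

Compute the Hessian H = grad^2 f:
  H = [[-11, 6], [6, -8]]
Verify stationarity: grad f(x*) = H x* + g = (0, 0).
Eigenvalues of H: -15.6847, -3.3153.
Both eigenvalues < 0, so H is negative definite -> x* is a strict local max.

max


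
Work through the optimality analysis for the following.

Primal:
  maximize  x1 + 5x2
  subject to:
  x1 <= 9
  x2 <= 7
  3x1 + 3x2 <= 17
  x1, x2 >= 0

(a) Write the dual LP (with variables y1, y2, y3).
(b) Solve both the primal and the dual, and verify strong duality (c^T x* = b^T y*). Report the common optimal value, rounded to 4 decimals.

The standard primal-dual pair for 'max c^T x s.t. A x <= b, x >= 0' is:
  Dual:  min b^T y  s.t.  A^T y >= c,  y >= 0.

So the dual LP is:
  minimize  9y1 + 7y2 + 17y3
  subject to:
    y1 + 3y3 >= 1
    y2 + 3y3 >= 5
    y1, y2, y3 >= 0

Solving the primal: x* = (0, 5.6667).
  primal value c^T x* = 28.3333.
Solving the dual: y* = (0, 0, 1.6667).
  dual value b^T y* = 28.3333.
Strong duality: c^T x* = b^T y*. Confirmed.

28.3333


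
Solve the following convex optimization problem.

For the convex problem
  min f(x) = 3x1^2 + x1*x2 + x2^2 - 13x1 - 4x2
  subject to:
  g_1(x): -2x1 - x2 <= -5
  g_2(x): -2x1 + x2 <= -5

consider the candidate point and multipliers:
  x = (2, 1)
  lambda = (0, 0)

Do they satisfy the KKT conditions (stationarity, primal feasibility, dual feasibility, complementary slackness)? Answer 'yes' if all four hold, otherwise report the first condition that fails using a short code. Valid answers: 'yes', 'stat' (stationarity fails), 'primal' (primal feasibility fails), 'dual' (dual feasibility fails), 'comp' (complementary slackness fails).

Gradient of f: grad f(x) = Q x + c = (0, 0)
Constraint values g_i(x) = a_i^T x - b_i:
  g_1((2, 1)) = 0
  g_2((2, 1)) = 2
Stationarity residual: grad f(x) + sum_i lambda_i a_i = (0, 0)
  -> stationarity OK
Primal feasibility (all g_i <= 0): FAILS
Dual feasibility (all lambda_i >= 0): OK
Complementary slackness (lambda_i * g_i(x) = 0 for all i): OK

Verdict: the first failing condition is primal_feasibility -> primal.

primal


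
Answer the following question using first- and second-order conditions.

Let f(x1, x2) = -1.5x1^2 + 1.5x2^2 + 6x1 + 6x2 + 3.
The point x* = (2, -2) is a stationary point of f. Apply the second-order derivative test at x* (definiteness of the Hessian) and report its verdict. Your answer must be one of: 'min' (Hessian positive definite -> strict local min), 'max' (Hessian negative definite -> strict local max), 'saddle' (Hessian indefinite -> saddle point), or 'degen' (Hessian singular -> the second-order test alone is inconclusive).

Compute the Hessian H = grad^2 f:
  H = [[-3, 0], [0, 3]]
Verify stationarity: grad f(x*) = H x* + g = (0, 0).
Eigenvalues of H: -3, 3.
Eigenvalues have mixed signs, so H is indefinite -> x* is a saddle point.

saddle


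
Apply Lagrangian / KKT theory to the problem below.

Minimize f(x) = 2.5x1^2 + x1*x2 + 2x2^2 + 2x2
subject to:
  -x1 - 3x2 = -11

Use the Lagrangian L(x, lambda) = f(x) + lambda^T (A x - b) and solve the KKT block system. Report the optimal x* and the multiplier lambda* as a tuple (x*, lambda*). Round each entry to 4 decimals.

Form the Lagrangian:
  L(x, lambda) = (1/2) x^T Q x + c^T x + lambda^T (A x - b)
Stationarity (grad_x L = 0): Q x + c + A^T lambda = 0.
Primal feasibility: A x = b.

This gives the KKT block system:
  [ Q   A^T ] [ x     ]   [-c ]
  [ A    0  ] [ lambda ] = [ b ]

Solving the linear system:
  x*      = (0.3953, 3.5349)
  lambda* = (5.5116)
  f(x*)   = 33.8488

x* = (0.3953, 3.5349), lambda* = (5.5116)


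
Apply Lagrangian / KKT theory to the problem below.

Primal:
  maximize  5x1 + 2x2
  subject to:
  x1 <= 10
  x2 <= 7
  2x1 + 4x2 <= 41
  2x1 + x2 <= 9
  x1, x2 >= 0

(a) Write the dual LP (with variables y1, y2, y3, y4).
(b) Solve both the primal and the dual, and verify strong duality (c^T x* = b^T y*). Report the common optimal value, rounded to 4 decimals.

The standard primal-dual pair for 'max c^T x s.t. A x <= b, x >= 0' is:
  Dual:  min b^T y  s.t.  A^T y >= c,  y >= 0.

So the dual LP is:
  minimize  10y1 + 7y2 + 41y3 + 9y4
  subject to:
    y1 + 2y3 + 2y4 >= 5
    y2 + 4y3 + y4 >= 2
    y1, y2, y3, y4 >= 0

Solving the primal: x* = (4.5, 0).
  primal value c^T x* = 22.5.
Solving the dual: y* = (0, 0, 0, 2.5).
  dual value b^T y* = 22.5.
Strong duality: c^T x* = b^T y*. Confirmed.

22.5


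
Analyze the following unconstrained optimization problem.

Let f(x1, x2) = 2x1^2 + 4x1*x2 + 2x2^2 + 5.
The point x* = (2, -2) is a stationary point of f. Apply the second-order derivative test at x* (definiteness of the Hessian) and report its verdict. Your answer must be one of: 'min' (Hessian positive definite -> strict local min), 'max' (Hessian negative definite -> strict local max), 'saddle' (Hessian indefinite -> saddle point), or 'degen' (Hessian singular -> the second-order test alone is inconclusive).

Compute the Hessian H = grad^2 f:
  H = [[4, 4], [4, 4]]
Verify stationarity: grad f(x*) = H x* + g = (0, 0).
Eigenvalues of H: 0, 8.
H has a zero eigenvalue (singular; positive semidefinite but not definite), so H is neither positive definite, negative definite, nor indefinite. The second-order test alone is inconclusive -> degen.
(Indeed, f is constant along the null direction of H through x*, so x* is not a strict local extremum.)

degen


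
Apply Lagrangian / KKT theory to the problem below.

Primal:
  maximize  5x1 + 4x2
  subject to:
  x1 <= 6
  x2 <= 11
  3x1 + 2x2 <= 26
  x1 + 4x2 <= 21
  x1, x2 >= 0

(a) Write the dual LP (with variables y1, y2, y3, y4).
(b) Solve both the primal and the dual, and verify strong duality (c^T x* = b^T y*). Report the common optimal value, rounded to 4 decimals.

The standard primal-dual pair for 'max c^T x s.t. A x <= b, x >= 0' is:
  Dual:  min b^T y  s.t.  A^T y >= c,  y >= 0.

So the dual LP is:
  minimize  6y1 + 11y2 + 26y3 + 21y4
  subject to:
    y1 + 3y3 + y4 >= 5
    y2 + 2y3 + 4y4 >= 4
    y1, y2, y3, y4 >= 0

Solving the primal: x* = (6, 3.75).
  primal value c^T x* = 45.
Solving the dual: y* = (4, 0, 0, 1).
  dual value b^T y* = 45.
Strong duality: c^T x* = b^T y*. Confirmed.

45


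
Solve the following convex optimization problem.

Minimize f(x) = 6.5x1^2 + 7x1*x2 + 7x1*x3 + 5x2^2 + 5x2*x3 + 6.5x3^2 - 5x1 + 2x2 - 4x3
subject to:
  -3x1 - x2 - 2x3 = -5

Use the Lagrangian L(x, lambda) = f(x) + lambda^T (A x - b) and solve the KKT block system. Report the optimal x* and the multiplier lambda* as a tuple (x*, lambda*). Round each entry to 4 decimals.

Form the Lagrangian:
  L(x, lambda) = (1/2) x^T Q x + c^T x + lambda^T (A x - b)
Stationarity (grad_x L = 0): Q x + c + A^T lambda = 0.
Primal feasibility: A x = b.

This gives the KKT block system:
  [ Q   A^T ] [ x     ]   [-c ]
  [ A    0  ] [ lambda ] = [ b ]

Solving the linear system:
  x*      = (1.7645, -1.2601, 0.4833)
  lambda* = (4.167)
  f(x*)   = 3.7794

x* = (1.7645, -1.2601, 0.4833), lambda* = (4.167)


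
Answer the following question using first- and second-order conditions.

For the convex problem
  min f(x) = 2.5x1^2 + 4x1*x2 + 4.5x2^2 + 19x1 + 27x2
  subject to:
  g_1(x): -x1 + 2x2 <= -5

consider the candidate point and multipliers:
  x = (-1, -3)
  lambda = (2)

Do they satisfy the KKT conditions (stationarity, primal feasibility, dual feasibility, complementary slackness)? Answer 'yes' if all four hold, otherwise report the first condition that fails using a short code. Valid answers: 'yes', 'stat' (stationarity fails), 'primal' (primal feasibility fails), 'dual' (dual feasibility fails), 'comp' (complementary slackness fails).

Gradient of f: grad f(x) = Q x + c = (2, -4)
Constraint values g_i(x) = a_i^T x - b_i:
  g_1((-1, -3)) = 0
Stationarity residual: grad f(x) + sum_i lambda_i a_i = (0, 0)
  -> stationarity OK
Primal feasibility (all g_i <= 0): OK
Dual feasibility (all lambda_i >= 0): OK
Complementary slackness (lambda_i * g_i(x) = 0 for all i): OK

Verdict: yes, KKT holds.

yes


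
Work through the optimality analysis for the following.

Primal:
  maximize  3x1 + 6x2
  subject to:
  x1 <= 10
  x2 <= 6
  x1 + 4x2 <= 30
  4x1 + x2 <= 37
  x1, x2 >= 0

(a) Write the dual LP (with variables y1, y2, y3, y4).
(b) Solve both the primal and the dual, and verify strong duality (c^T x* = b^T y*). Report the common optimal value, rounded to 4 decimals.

The standard primal-dual pair for 'max c^T x s.t. A x <= b, x >= 0' is:
  Dual:  min b^T y  s.t.  A^T y >= c,  y >= 0.

So the dual LP is:
  minimize  10y1 + 6y2 + 30y3 + 37y4
  subject to:
    y1 + y3 + 4y4 >= 3
    y2 + 4y3 + y4 >= 6
    y1, y2, y3, y4 >= 0

Solving the primal: x* = (7.8667, 5.5333).
  primal value c^T x* = 56.8.
Solving the dual: y* = (0, 0, 1.4, 0.4).
  dual value b^T y* = 56.8.
Strong duality: c^T x* = b^T y*. Confirmed.

56.8


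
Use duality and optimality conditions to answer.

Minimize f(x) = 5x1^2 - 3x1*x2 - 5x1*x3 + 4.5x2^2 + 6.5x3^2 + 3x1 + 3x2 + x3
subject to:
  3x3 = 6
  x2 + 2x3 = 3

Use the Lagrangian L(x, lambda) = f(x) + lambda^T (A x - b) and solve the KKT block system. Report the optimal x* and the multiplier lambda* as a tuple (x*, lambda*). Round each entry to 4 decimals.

Form the Lagrangian:
  L(x, lambda) = (1/2) x^T Q x + c^T x + lambda^T (A x - b)
Stationarity (grad_x L = 0): Q x + c + A^T lambda = 0.
Primal feasibility: A x = b.

This gives the KKT block system:
  [ Q   A^T ] [ x     ]   [-c ]
  [ A    0  ] [ lambda ] = [ b ]

Solving the linear system:
  x*      = (0.4, -1, 2)
  lambda* = (-13.1333, 7.2)
  f(x*)   = 28.7

x* = (0.4, -1, 2), lambda* = (-13.1333, 7.2)


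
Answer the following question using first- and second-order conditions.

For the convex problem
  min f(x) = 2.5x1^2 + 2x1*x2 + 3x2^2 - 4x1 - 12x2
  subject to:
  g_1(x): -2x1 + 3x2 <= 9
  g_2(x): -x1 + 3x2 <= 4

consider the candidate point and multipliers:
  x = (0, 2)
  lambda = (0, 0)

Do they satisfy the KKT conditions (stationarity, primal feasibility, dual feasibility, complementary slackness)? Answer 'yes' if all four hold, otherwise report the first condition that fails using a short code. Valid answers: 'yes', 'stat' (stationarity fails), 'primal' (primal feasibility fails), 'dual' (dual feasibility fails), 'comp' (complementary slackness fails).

Gradient of f: grad f(x) = Q x + c = (0, 0)
Constraint values g_i(x) = a_i^T x - b_i:
  g_1((0, 2)) = -3
  g_2((0, 2)) = 2
Stationarity residual: grad f(x) + sum_i lambda_i a_i = (0, 0)
  -> stationarity OK
Primal feasibility (all g_i <= 0): FAILS
Dual feasibility (all lambda_i >= 0): OK
Complementary slackness (lambda_i * g_i(x) = 0 for all i): OK

Verdict: the first failing condition is primal_feasibility -> primal.

primal


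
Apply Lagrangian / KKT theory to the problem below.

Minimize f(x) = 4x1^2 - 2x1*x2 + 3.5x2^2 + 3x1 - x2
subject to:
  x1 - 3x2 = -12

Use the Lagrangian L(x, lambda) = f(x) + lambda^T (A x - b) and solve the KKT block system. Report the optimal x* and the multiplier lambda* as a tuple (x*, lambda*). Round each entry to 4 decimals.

Form the Lagrangian:
  L(x, lambda) = (1/2) x^T Q x + c^T x + lambda^T (A x - b)
Stationarity (grad_x L = 0): Q x + c + A^T lambda = 0.
Primal feasibility: A x = b.

This gives the KKT block system:
  [ Q   A^T ] [ x     ]   [-c ]
  [ A    0  ] [ lambda ] = [ b ]

Solving the linear system:
  x*      = (-0.5373, 3.8209)
  lambda* = (8.9403)
  f(x*)   = 50.9254

x* = (-0.5373, 3.8209), lambda* = (8.9403)


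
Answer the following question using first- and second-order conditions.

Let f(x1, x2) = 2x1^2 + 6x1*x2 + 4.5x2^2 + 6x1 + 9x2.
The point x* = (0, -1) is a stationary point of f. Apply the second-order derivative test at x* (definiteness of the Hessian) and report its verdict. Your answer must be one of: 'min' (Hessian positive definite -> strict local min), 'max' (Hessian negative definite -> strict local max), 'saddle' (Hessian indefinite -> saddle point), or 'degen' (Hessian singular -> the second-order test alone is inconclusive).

Compute the Hessian H = grad^2 f:
  H = [[4, 6], [6, 9]]
Verify stationarity: grad f(x*) = H x* + g = (0, 0).
Eigenvalues of H: 0, 13.
H has a zero eigenvalue (singular; positive semidefinite but not definite), so H is neither positive definite, negative definite, nor indefinite. The second-order test alone is inconclusive -> degen.
(Indeed, f is constant along the null direction of H through x*, so x* is not a strict local extremum.)

degen


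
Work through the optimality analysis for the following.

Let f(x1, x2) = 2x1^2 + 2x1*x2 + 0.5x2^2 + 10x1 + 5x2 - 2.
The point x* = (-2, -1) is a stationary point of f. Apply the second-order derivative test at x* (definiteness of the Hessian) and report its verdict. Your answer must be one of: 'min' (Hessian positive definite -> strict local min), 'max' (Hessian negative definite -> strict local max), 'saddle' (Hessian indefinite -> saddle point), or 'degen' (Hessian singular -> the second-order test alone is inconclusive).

Compute the Hessian H = grad^2 f:
  H = [[4, 2], [2, 1]]
Verify stationarity: grad f(x*) = H x* + g = (0, 0).
Eigenvalues of H: 0, 5.
H has a zero eigenvalue (singular; positive semidefinite but not definite), so H is neither positive definite, negative definite, nor indefinite. The second-order test alone is inconclusive -> degen.
(Indeed, f is constant along the null direction of H through x*, so x* is not a strict local extremum.)

degen


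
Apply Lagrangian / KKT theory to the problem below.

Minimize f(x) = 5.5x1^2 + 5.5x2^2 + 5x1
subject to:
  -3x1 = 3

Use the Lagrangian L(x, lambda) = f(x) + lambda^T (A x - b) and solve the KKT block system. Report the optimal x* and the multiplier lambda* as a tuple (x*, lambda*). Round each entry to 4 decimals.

Form the Lagrangian:
  L(x, lambda) = (1/2) x^T Q x + c^T x + lambda^T (A x - b)
Stationarity (grad_x L = 0): Q x + c + A^T lambda = 0.
Primal feasibility: A x = b.

This gives the KKT block system:
  [ Q   A^T ] [ x     ]   [-c ]
  [ A    0  ] [ lambda ] = [ b ]

Solving the linear system:
  x*      = (-1, 0)
  lambda* = (-2)
  f(x*)   = 0.5

x* = (-1, 0), lambda* = (-2)


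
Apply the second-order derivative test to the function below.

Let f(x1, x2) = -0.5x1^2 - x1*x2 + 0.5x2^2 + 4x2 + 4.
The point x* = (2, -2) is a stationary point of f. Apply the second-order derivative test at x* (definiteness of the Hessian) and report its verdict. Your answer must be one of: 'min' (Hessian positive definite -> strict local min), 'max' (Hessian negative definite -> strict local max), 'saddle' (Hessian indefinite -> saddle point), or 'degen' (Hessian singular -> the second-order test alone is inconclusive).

Compute the Hessian H = grad^2 f:
  H = [[-1, -1], [-1, 1]]
Verify stationarity: grad f(x*) = H x* + g = (0, 0).
Eigenvalues of H: -1.4142, 1.4142.
Eigenvalues have mixed signs, so H is indefinite -> x* is a saddle point.

saddle


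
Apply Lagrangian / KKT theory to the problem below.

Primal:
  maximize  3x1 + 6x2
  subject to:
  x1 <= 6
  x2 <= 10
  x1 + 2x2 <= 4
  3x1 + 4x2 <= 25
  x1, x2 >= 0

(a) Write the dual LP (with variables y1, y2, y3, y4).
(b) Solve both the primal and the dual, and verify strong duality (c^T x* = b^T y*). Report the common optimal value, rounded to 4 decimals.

The standard primal-dual pair for 'max c^T x s.t. A x <= b, x >= 0' is:
  Dual:  min b^T y  s.t.  A^T y >= c,  y >= 0.

So the dual LP is:
  minimize  6y1 + 10y2 + 4y3 + 25y4
  subject to:
    y1 + y3 + 3y4 >= 3
    y2 + 2y3 + 4y4 >= 6
    y1, y2, y3, y4 >= 0

Solving the primal: x* = (4, 0).
  primal value c^T x* = 12.
Solving the dual: y* = (0, 0, 3, 0).
  dual value b^T y* = 12.
Strong duality: c^T x* = b^T y*. Confirmed.

12


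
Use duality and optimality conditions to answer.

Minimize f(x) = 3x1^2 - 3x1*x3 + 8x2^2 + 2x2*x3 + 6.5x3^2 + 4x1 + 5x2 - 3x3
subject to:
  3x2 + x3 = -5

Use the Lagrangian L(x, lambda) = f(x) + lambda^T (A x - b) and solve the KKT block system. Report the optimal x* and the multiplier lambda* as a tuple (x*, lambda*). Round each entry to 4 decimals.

Form the Lagrangian:
  L(x, lambda) = (1/2) x^T Q x + c^T x + lambda^T (A x - b)
Stationarity (grad_x L = 0): Q x + c + A^T lambda = 0.
Primal feasibility: A x = b.

This gives the KKT block system:
  [ Q   A^T ] [ x     ]   [-c ]
  [ A    0  ] [ lambda ] = [ b ]

Solving the linear system:
  x*      = (-0.7876, -1.586, -0.2419)
  lambda* = (6.9535)
  f(x*)   = 12.2062

x* = (-0.7876, -1.586, -0.2419), lambda* = (6.9535)


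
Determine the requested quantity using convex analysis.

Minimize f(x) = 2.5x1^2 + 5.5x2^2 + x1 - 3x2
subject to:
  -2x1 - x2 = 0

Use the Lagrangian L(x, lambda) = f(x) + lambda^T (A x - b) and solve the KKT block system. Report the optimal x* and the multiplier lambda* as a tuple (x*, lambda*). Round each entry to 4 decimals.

Form the Lagrangian:
  L(x, lambda) = (1/2) x^T Q x + c^T x + lambda^T (A x - b)
Stationarity (grad_x L = 0): Q x + c + A^T lambda = 0.
Primal feasibility: A x = b.

This gives the KKT block system:
  [ Q   A^T ] [ x     ]   [-c ]
  [ A    0  ] [ lambda ] = [ b ]

Solving the linear system:
  x*      = (-0.1429, 0.2857)
  lambda* = (0.1429)
  f(x*)   = -0.5

x* = (-0.1429, 0.2857), lambda* = (0.1429)


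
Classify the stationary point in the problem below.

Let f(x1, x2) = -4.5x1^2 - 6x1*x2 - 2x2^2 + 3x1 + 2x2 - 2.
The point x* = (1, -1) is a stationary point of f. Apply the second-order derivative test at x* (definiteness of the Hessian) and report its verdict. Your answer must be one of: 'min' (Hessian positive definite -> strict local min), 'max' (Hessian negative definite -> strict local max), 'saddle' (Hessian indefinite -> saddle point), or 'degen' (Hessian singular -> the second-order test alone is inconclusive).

Compute the Hessian H = grad^2 f:
  H = [[-9, -6], [-6, -4]]
Verify stationarity: grad f(x*) = H x* + g = (0, 0).
Eigenvalues of H: -13, 0.
H has a zero eigenvalue (singular; negative semidefinite but not definite), so H is neither positive definite, negative definite, nor indefinite. The second-order test alone is inconclusive -> degen.
(Indeed, f is constant along the null direction of H through x*, so x* is not a strict local extremum.)

degen


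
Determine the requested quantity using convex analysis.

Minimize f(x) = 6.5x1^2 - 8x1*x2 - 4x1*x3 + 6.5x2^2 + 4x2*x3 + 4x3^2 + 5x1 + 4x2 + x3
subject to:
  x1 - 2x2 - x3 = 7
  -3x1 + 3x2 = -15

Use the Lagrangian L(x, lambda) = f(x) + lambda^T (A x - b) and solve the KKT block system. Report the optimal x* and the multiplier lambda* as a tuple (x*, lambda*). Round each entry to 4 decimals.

Form the Lagrangian:
  L(x, lambda) = (1/2) x^T Q x + c^T x + lambda^T (A x - b)
Stationarity (grad_x L = 0): Q x + c + A^T lambda = 0.
Primal feasibility: A x = b.

This gives the KKT block system:
  [ Q   A^T ] [ x     ]   [-c ]
  [ A    0  ] [ lambda ] = [ b ]

Solving the linear system:
  x*      = (1.1667, -3.8333, 1.8333)
  lambda* = (-4.3333, 13.0556)
  f(x*)   = 109.25

x* = (1.1667, -3.8333, 1.8333), lambda* = (-4.3333, 13.0556)


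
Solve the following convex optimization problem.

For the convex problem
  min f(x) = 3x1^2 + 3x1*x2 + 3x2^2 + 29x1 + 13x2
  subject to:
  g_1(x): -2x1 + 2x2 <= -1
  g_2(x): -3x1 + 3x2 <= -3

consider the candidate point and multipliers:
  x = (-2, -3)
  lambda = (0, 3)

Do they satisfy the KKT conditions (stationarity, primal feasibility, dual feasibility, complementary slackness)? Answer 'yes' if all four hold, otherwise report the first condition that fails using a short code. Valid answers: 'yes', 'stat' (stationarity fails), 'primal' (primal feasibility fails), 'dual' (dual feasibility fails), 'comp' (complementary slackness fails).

Gradient of f: grad f(x) = Q x + c = (8, -11)
Constraint values g_i(x) = a_i^T x - b_i:
  g_1((-2, -3)) = -1
  g_2((-2, -3)) = 0
Stationarity residual: grad f(x) + sum_i lambda_i a_i = (-1, -2)
  -> stationarity FAILS
Primal feasibility (all g_i <= 0): OK
Dual feasibility (all lambda_i >= 0): OK
Complementary slackness (lambda_i * g_i(x) = 0 for all i): OK

Verdict: the first failing condition is stationarity -> stat.

stat


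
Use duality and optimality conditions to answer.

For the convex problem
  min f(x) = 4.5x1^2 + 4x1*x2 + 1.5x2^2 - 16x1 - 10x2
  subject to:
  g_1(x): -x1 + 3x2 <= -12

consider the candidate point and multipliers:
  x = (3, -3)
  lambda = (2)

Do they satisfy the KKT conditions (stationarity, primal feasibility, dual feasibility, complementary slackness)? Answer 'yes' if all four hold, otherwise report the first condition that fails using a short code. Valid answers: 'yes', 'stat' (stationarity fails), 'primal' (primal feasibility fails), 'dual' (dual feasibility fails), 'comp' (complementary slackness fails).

Gradient of f: grad f(x) = Q x + c = (-1, -7)
Constraint values g_i(x) = a_i^T x - b_i:
  g_1((3, -3)) = 0
Stationarity residual: grad f(x) + sum_i lambda_i a_i = (-3, -1)
  -> stationarity FAILS
Primal feasibility (all g_i <= 0): OK
Dual feasibility (all lambda_i >= 0): OK
Complementary slackness (lambda_i * g_i(x) = 0 for all i): OK

Verdict: the first failing condition is stationarity -> stat.

stat


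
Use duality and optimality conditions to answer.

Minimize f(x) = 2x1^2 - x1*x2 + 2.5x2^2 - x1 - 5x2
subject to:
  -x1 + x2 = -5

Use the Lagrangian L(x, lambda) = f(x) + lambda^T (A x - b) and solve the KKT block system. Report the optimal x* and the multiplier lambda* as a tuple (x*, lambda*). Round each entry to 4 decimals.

Form the Lagrangian:
  L(x, lambda) = (1/2) x^T Q x + c^T x + lambda^T (A x - b)
Stationarity (grad_x L = 0): Q x + c + A^T lambda = 0.
Primal feasibility: A x = b.

This gives the KKT block system:
  [ Q   A^T ] [ x     ]   [-c ]
  [ A    0  ] [ lambda ] = [ b ]

Solving the linear system:
  x*      = (3.7143, -1.2857)
  lambda* = (15.1429)
  f(x*)   = 39.2143

x* = (3.7143, -1.2857), lambda* = (15.1429)


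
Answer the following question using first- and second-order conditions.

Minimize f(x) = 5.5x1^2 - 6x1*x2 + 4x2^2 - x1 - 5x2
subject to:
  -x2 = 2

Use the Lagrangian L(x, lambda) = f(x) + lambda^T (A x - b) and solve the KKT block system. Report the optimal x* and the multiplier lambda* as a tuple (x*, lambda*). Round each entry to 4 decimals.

Form the Lagrangian:
  L(x, lambda) = (1/2) x^T Q x + c^T x + lambda^T (A x - b)
Stationarity (grad_x L = 0): Q x + c + A^T lambda = 0.
Primal feasibility: A x = b.

This gives the KKT block system:
  [ Q   A^T ] [ x     ]   [-c ]
  [ A    0  ] [ lambda ] = [ b ]

Solving the linear system:
  x*      = (-1, -2)
  lambda* = (-15)
  f(x*)   = 20.5

x* = (-1, -2), lambda* = (-15)


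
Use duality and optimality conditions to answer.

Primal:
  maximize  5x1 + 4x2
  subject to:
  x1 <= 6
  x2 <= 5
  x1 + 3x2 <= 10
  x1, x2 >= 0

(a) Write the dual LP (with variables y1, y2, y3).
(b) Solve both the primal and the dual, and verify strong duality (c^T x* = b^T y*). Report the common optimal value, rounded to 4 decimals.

The standard primal-dual pair for 'max c^T x s.t. A x <= b, x >= 0' is:
  Dual:  min b^T y  s.t.  A^T y >= c,  y >= 0.

So the dual LP is:
  minimize  6y1 + 5y2 + 10y3
  subject to:
    y1 + y3 >= 5
    y2 + 3y3 >= 4
    y1, y2, y3 >= 0

Solving the primal: x* = (6, 1.3333).
  primal value c^T x* = 35.3333.
Solving the dual: y* = (3.6667, 0, 1.3333).
  dual value b^T y* = 35.3333.
Strong duality: c^T x* = b^T y*. Confirmed.

35.3333


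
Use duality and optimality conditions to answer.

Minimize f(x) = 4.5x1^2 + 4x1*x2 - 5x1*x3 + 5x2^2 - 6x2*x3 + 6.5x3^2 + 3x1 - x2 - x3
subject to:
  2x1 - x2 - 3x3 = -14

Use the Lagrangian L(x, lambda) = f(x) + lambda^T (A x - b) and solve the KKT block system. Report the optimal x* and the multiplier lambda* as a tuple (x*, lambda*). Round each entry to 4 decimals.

Form the Lagrangian:
  L(x, lambda) = (1/2) x^T Q x + c^T x + lambda^T (A x - b)
Stationarity (grad_x L = 0): Q x + c + A^T lambda = 0.
Primal feasibility: A x = b.

This gives the KKT block system:
  [ Q   A^T ] [ x     ]   [-c ]
  [ A    0  ] [ lambda ] = [ b ]

Solving the linear system:
  x*      = (-1.9434, 3.0117, 2.3671)
  lambda* = (7.14)
  f(x*)   = 44.3757

x* = (-1.9434, 3.0117, 2.3671), lambda* = (7.14)


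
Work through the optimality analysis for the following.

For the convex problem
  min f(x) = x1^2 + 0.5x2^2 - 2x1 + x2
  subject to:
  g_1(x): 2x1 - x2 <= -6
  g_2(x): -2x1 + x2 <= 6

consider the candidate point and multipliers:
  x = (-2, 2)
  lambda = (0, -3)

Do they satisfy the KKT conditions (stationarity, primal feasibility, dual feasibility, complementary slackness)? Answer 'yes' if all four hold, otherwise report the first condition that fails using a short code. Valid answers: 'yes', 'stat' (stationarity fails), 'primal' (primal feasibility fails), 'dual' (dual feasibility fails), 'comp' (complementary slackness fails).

Gradient of f: grad f(x) = Q x + c = (-6, 3)
Constraint values g_i(x) = a_i^T x - b_i:
  g_1((-2, 2)) = 0
  g_2((-2, 2)) = 0
Stationarity residual: grad f(x) + sum_i lambda_i a_i = (0, 0)
  -> stationarity OK
Primal feasibility (all g_i <= 0): OK
Dual feasibility (all lambda_i >= 0): FAILS
Complementary slackness (lambda_i * g_i(x) = 0 for all i): OK

Verdict: the first failing condition is dual_feasibility -> dual.

dual


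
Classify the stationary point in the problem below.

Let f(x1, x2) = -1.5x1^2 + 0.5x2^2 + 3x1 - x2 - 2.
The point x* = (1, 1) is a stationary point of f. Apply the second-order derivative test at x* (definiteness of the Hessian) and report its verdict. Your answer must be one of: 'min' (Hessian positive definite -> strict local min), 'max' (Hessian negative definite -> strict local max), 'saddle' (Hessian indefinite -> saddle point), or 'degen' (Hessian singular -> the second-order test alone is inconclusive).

Compute the Hessian H = grad^2 f:
  H = [[-3, 0], [0, 1]]
Verify stationarity: grad f(x*) = H x* + g = (0, 0).
Eigenvalues of H: -3, 1.
Eigenvalues have mixed signs, so H is indefinite -> x* is a saddle point.

saddle


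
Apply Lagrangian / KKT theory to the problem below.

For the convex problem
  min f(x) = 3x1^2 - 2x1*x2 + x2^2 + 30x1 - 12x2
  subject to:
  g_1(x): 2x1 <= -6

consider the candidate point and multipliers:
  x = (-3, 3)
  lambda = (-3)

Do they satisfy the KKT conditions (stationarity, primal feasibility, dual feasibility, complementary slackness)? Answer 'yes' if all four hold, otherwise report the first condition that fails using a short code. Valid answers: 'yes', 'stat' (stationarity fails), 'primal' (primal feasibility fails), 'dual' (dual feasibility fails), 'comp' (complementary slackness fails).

Gradient of f: grad f(x) = Q x + c = (6, 0)
Constraint values g_i(x) = a_i^T x - b_i:
  g_1((-3, 3)) = 0
Stationarity residual: grad f(x) + sum_i lambda_i a_i = (0, 0)
  -> stationarity OK
Primal feasibility (all g_i <= 0): OK
Dual feasibility (all lambda_i >= 0): FAILS
Complementary slackness (lambda_i * g_i(x) = 0 for all i): OK

Verdict: the first failing condition is dual_feasibility -> dual.

dual


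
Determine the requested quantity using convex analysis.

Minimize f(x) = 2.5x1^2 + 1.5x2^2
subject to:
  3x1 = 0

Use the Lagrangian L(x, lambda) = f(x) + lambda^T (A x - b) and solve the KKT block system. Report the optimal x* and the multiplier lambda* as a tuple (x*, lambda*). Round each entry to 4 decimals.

Form the Lagrangian:
  L(x, lambda) = (1/2) x^T Q x + c^T x + lambda^T (A x - b)
Stationarity (grad_x L = 0): Q x + c + A^T lambda = 0.
Primal feasibility: A x = b.

This gives the KKT block system:
  [ Q   A^T ] [ x     ]   [-c ]
  [ A    0  ] [ lambda ] = [ b ]

Solving the linear system:
  x*      = (0, 0)
  lambda* = (0)
  f(x*)   = 0

x* = (0, 0), lambda* = (0)


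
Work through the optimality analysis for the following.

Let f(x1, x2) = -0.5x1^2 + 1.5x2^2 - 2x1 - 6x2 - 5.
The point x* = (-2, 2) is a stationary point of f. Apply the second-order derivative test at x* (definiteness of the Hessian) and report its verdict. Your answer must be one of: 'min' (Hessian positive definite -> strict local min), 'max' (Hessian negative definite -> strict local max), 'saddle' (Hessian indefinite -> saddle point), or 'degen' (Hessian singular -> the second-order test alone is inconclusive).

Compute the Hessian H = grad^2 f:
  H = [[-1, 0], [0, 3]]
Verify stationarity: grad f(x*) = H x* + g = (0, 0).
Eigenvalues of H: -1, 3.
Eigenvalues have mixed signs, so H is indefinite -> x* is a saddle point.

saddle


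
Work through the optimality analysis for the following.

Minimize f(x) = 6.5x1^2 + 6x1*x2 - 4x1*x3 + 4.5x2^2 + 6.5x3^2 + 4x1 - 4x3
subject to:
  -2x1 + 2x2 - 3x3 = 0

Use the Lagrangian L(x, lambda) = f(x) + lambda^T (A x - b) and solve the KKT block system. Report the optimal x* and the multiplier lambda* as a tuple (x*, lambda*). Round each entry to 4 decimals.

Form the Lagrangian:
  L(x, lambda) = (1/2) x^T Q x + c^T x + lambda^T (A x - b)
Stationarity (grad_x L = 0): Q x + c + A^T lambda = 0.
Primal feasibility: A x = b.

This gives the KKT block system:
  [ Q   A^T ] [ x     ]   [-c ]
  [ A    0  ] [ lambda ] = [ b ]

Solving the linear system:
  x*      = (-0.2626, 0.137, 0.2664)
  lambda* = (0.1713)
  f(x*)   = -1.058

x* = (-0.2626, 0.137, 0.2664), lambda* = (0.1713)


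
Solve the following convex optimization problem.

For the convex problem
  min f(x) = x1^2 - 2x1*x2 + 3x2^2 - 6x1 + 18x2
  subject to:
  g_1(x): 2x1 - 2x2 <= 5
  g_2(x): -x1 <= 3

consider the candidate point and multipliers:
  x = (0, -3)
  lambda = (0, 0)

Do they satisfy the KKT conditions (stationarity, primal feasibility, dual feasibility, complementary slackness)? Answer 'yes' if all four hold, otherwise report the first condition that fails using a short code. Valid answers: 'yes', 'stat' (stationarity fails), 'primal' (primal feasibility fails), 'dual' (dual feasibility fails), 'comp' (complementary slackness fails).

Gradient of f: grad f(x) = Q x + c = (0, 0)
Constraint values g_i(x) = a_i^T x - b_i:
  g_1((0, -3)) = 1
  g_2((0, -3)) = -3
Stationarity residual: grad f(x) + sum_i lambda_i a_i = (0, 0)
  -> stationarity OK
Primal feasibility (all g_i <= 0): FAILS
Dual feasibility (all lambda_i >= 0): OK
Complementary slackness (lambda_i * g_i(x) = 0 for all i): OK

Verdict: the first failing condition is primal_feasibility -> primal.

primal


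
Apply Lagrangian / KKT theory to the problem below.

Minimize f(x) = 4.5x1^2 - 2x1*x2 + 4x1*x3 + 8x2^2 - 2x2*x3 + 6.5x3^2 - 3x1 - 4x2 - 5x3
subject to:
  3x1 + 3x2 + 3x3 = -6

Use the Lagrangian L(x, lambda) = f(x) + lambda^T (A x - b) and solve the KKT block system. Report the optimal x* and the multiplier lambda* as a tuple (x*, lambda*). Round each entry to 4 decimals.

Form the Lagrangian:
  L(x, lambda) = (1/2) x^T Q x + c^T x + lambda^T (A x - b)
Stationarity (grad_x L = 0): Q x + c + A^T lambda = 0.
Primal feasibility: A x = b.

This gives the KKT block system:
  [ Q   A^T ] [ x     ]   [-c ]
  [ A    0  ] [ lambda ] = [ b ]

Solving the linear system:
  x*      = (-1, -0.6667, -0.3333)
  lambda* = (4)
  f(x*)   = 15.6667

x* = (-1, -0.6667, -0.3333), lambda* = (4)


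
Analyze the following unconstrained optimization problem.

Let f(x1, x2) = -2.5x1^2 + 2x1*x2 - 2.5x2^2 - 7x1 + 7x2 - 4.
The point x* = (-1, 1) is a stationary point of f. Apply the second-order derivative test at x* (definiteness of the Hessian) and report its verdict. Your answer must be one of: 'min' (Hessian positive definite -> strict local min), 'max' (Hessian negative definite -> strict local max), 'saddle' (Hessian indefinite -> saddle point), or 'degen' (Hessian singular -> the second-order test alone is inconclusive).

Compute the Hessian H = grad^2 f:
  H = [[-5, 2], [2, -5]]
Verify stationarity: grad f(x*) = H x* + g = (0, 0).
Eigenvalues of H: -7, -3.
Both eigenvalues < 0, so H is negative definite -> x* is a strict local max.

max


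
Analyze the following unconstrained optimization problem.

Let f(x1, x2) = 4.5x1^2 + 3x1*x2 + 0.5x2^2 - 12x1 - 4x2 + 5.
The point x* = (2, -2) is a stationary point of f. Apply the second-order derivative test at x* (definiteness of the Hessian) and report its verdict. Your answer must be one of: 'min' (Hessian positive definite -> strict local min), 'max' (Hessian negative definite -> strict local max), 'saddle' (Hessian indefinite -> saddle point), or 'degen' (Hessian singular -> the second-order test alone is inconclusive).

Compute the Hessian H = grad^2 f:
  H = [[9, 3], [3, 1]]
Verify stationarity: grad f(x*) = H x* + g = (0, 0).
Eigenvalues of H: 0, 10.
H has a zero eigenvalue (singular; positive semidefinite but not definite), so H is neither positive definite, negative definite, nor indefinite. The second-order test alone is inconclusive -> degen.
(Indeed, f is constant along the null direction of H through x*, so x* is not a strict local extremum.)

degen


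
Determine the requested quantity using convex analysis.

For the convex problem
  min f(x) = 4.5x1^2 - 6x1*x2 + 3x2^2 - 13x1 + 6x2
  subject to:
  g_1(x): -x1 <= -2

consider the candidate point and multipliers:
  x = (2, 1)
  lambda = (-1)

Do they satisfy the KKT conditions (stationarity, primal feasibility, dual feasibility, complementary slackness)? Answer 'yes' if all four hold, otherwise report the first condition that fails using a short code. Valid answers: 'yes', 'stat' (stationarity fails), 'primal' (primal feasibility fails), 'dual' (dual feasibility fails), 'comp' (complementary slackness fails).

Gradient of f: grad f(x) = Q x + c = (-1, 0)
Constraint values g_i(x) = a_i^T x - b_i:
  g_1((2, 1)) = 0
Stationarity residual: grad f(x) + sum_i lambda_i a_i = (0, 0)
  -> stationarity OK
Primal feasibility (all g_i <= 0): OK
Dual feasibility (all lambda_i >= 0): FAILS
Complementary slackness (lambda_i * g_i(x) = 0 for all i): OK

Verdict: the first failing condition is dual_feasibility -> dual.

dual


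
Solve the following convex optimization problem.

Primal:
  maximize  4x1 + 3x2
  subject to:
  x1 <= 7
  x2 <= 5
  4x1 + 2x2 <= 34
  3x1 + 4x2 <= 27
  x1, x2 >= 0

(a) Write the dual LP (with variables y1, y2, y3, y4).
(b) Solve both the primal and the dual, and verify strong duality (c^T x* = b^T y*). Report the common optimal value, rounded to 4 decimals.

The standard primal-dual pair for 'max c^T x s.t. A x <= b, x >= 0' is:
  Dual:  min b^T y  s.t.  A^T y >= c,  y >= 0.

So the dual LP is:
  minimize  7y1 + 5y2 + 34y3 + 27y4
  subject to:
    y1 + 4y3 + 3y4 >= 4
    y2 + 2y3 + 4y4 >= 3
    y1, y2, y3, y4 >= 0

Solving the primal: x* = (7, 1.5).
  primal value c^T x* = 32.5.
Solving the dual: y* = (1.75, 0, 0, 0.75).
  dual value b^T y* = 32.5.
Strong duality: c^T x* = b^T y*. Confirmed.

32.5


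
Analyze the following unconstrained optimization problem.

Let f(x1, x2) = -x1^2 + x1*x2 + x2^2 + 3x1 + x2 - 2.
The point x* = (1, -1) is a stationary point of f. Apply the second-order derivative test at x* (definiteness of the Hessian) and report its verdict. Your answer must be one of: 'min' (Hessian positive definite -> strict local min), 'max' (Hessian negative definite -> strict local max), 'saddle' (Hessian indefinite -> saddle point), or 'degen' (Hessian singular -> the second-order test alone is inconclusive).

Compute the Hessian H = grad^2 f:
  H = [[-2, 1], [1, 2]]
Verify stationarity: grad f(x*) = H x* + g = (0, 0).
Eigenvalues of H: -2.2361, 2.2361.
Eigenvalues have mixed signs, so H is indefinite -> x* is a saddle point.

saddle


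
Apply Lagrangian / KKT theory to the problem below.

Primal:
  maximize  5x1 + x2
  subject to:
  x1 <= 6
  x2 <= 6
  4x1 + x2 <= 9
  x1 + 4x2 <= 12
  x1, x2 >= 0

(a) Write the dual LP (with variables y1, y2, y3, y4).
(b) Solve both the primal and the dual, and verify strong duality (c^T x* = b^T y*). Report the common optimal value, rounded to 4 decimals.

The standard primal-dual pair for 'max c^T x s.t. A x <= b, x >= 0' is:
  Dual:  min b^T y  s.t.  A^T y >= c,  y >= 0.

So the dual LP is:
  minimize  6y1 + 6y2 + 9y3 + 12y4
  subject to:
    y1 + 4y3 + y4 >= 5
    y2 + y3 + 4y4 >= 1
    y1, y2, y3, y4 >= 0

Solving the primal: x* = (2.25, 0).
  primal value c^T x* = 11.25.
Solving the dual: y* = (0, 0, 1.25, 0).
  dual value b^T y* = 11.25.
Strong duality: c^T x* = b^T y*. Confirmed.

11.25


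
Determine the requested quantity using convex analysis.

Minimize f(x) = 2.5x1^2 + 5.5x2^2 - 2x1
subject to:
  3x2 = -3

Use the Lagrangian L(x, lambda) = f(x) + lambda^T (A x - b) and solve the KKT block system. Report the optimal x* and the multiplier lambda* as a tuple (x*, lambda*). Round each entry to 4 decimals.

Form the Lagrangian:
  L(x, lambda) = (1/2) x^T Q x + c^T x + lambda^T (A x - b)
Stationarity (grad_x L = 0): Q x + c + A^T lambda = 0.
Primal feasibility: A x = b.

This gives the KKT block system:
  [ Q   A^T ] [ x     ]   [-c ]
  [ A    0  ] [ lambda ] = [ b ]

Solving the linear system:
  x*      = (0.4, -1)
  lambda* = (3.6667)
  f(x*)   = 5.1

x* = (0.4, -1), lambda* = (3.6667)


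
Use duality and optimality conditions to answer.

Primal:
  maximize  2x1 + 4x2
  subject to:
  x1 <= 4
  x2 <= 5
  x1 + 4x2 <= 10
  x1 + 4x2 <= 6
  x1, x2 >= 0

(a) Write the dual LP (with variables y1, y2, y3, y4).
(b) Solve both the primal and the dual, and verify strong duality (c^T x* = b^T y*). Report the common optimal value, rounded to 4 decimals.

The standard primal-dual pair for 'max c^T x s.t. A x <= b, x >= 0' is:
  Dual:  min b^T y  s.t.  A^T y >= c,  y >= 0.

So the dual LP is:
  minimize  4y1 + 5y2 + 10y3 + 6y4
  subject to:
    y1 + y3 + y4 >= 2
    y2 + 4y3 + 4y4 >= 4
    y1, y2, y3, y4 >= 0

Solving the primal: x* = (4, 0.5).
  primal value c^T x* = 10.
Solving the dual: y* = (1, 0, 0, 1).
  dual value b^T y* = 10.
Strong duality: c^T x* = b^T y*. Confirmed.

10


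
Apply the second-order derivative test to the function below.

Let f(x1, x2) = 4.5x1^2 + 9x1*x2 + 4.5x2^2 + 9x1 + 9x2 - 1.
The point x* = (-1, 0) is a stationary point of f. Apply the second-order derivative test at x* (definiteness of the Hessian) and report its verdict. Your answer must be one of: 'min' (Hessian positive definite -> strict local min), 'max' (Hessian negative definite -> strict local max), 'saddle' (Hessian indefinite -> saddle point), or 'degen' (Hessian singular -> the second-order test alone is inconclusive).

Compute the Hessian H = grad^2 f:
  H = [[9, 9], [9, 9]]
Verify stationarity: grad f(x*) = H x* + g = (0, 0).
Eigenvalues of H: 0, 18.
H has a zero eigenvalue (singular; positive semidefinite but not definite), so H is neither positive definite, negative definite, nor indefinite. The second-order test alone is inconclusive -> degen.
(Indeed, f is constant along the null direction of H through x*, so x* is not a strict local extremum.)

degen
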